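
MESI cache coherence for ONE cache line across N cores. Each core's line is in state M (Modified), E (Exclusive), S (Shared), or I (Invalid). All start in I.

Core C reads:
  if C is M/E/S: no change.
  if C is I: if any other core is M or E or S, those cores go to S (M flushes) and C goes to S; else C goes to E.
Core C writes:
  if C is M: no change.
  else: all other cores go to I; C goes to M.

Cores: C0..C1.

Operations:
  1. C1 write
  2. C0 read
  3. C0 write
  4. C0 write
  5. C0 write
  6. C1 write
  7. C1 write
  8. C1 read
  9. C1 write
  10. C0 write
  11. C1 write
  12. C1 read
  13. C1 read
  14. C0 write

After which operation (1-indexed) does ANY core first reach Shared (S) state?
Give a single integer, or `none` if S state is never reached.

Answer: 2

Derivation:
Op 1: C1 write [C1 write: invalidate none -> C1=M] -> [I,M]
Op 2: C0 read [C0 read from I: others=['C1=M'] -> C0=S, others downsized to S] -> [S,S]
  -> First S state at op 2; remaining ops need not be traced.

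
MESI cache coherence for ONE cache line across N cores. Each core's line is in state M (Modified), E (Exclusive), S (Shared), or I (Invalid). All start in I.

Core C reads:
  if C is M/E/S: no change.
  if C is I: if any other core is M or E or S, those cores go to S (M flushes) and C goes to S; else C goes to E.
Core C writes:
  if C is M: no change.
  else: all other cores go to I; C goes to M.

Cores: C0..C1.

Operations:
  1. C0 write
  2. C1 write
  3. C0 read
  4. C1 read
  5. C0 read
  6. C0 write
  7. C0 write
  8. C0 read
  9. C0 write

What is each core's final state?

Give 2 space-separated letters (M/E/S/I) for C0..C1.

Answer: M I

Derivation:
Op 1: C0 write [C0 write: invalidate none -> C0=M] -> [M,I]
Op 2: C1 write [C1 write: invalidate ['C0=M'] -> C1=M] -> [I,M]
Op 3: C0 read [C0 read from I: others=['C1=M'] -> C0=S, others downsized to S] -> [S,S]
Op 4: C1 read [C1 read: already in S, no change] -> [S,S]
Op 5: C0 read [C0 read: already in S, no change] -> [S,S]
Op 6: C0 write [C0 write: invalidate ['C1=S'] -> C0=M] -> [M,I]
Op 7: C0 write [C0 write: already M (modified), no change] -> [M,I]
Op 8: C0 read [C0 read: already in M, no change] -> [M,I]
Op 9: C0 write [C0 write: already M (modified), no change] -> [M,I]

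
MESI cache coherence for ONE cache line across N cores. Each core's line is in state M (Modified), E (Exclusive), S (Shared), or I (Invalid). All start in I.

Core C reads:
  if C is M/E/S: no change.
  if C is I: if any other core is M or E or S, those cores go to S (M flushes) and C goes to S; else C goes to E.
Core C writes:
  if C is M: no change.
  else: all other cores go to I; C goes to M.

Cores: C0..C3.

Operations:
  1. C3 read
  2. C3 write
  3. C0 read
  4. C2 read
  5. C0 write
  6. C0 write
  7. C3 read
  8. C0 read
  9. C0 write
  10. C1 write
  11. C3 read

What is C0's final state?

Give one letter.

Op 1: C3 read [C3 read from I: no other sharers -> C3=E (exclusive)] -> [I,I,I,E]
Op 2: C3 write [C3 write: invalidate none -> C3=M] -> [I,I,I,M]
Op 3: C0 read [C0 read from I: others=['C3=M'] -> C0=S, others downsized to S] -> [S,I,I,S]
Op 4: C2 read [C2 read from I: others=['C0=S', 'C3=S'] -> C2=S, others downsized to S] -> [S,I,S,S]
Op 5: C0 write [C0 write: invalidate ['C2=S', 'C3=S'] -> C0=M] -> [M,I,I,I]
Op 6: C0 write [C0 write: already M (modified), no change] -> [M,I,I,I]
Op 7: C3 read [C3 read from I: others=['C0=M'] -> C3=S, others downsized to S] -> [S,I,I,S]
Op 8: C0 read [C0 read: already in S, no change] -> [S,I,I,S]
Op 9: C0 write [C0 write: invalidate ['C3=S'] -> C0=M] -> [M,I,I,I]
Op 10: C1 write [C1 write: invalidate ['C0=M'] -> C1=M] -> [I,M,I,I]
Op 11: C3 read [C3 read from I: others=['C1=M'] -> C3=S, others downsized to S] -> [I,S,I,S]

Answer: I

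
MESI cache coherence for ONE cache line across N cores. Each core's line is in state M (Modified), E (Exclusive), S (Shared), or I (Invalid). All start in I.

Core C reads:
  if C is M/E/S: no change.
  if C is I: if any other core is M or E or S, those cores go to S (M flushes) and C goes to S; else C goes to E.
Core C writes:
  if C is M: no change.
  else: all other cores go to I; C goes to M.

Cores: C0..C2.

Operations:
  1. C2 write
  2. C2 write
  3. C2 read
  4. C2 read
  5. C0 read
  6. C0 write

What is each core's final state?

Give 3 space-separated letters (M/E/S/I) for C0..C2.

Answer: M I I

Derivation:
Op 1: C2 write [C2 write: invalidate none -> C2=M] -> [I,I,M]
Op 2: C2 write [C2 write: already M (modified), no change] -> [I,I,M]
Op 3: C2 read [C2 read: already in M, no change] -> [I,I,M]
Op 4: C2 read [C2 read: already in M, no change] -> [I,I,M]
Op 5: C0 read [C0 read from I: others=['C2=M'] -> C0=S, others downsized to S] -> [S,I,S]
Op 6: C0 write [C0 write: invalidate ['C2=S'] -> C0=M] -> [M,I,I]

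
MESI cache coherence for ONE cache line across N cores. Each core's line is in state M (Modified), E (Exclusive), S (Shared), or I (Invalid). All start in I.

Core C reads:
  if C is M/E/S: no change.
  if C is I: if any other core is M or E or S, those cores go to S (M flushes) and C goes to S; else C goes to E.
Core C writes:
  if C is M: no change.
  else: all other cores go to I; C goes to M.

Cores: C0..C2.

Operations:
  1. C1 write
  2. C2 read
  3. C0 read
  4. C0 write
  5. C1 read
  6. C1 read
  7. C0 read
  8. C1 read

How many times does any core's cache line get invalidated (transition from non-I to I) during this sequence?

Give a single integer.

Op 1: C1 write [C1 write: invalidate none -> C1=M] -> [I,M,I] (invalidations this op: 0; running total: 0)
Op 2: C2 read [C2 read from I: others=['C1=M'] -> C2=S, others downsized to S] -> [I,S,S] (invalidations this op: 0; running total: 0)
Op 3: C0 read [C0 read from I: others=['C1=S', 'C2=S'] -> C0=S, others downsized to S] -> [S,S,S] (invalidations this op: 0; running total: 0)
Op 4: C0 write [C0 write: invalidate ['C1=S', 'C2=S'] -> C0=M] -> [M,I,I] (invalidations this op: 2; running total: 2)
Op 5: C1 read [C1 read from I: others=['C0=M'] -> C1=S, others downsized to S] -> [S,S,I] (invalidations this op: 0; running total: 2)
Op 6: C1 read [C1 read: already in S, no change] -> [S,S,I] (invalidations this op: 0; running total: 2)
Op 7: C0 read [C0 read: already in S, no change] -> [S,S,I] (invalidations this op: 0; running total: 2)
Op 8: C1 read [C1 read: already in S, no change] -> [S,S,I] (invalidations this op: 0; running total: 2)

Answer: 2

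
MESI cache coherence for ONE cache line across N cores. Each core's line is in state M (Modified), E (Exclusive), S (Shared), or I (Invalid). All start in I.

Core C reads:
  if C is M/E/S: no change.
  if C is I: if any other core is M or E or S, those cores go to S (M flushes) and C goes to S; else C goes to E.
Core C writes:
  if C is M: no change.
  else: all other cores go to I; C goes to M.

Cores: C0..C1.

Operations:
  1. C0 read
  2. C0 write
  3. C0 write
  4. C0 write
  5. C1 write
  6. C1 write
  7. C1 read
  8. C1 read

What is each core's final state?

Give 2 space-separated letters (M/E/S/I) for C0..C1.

Answer: I M

Derivation:
Op 1: C0 read [C0 read from I: no other sharers -> C0=E (exclusive)] -> [E,I]
Op 2: C0 write [C0 write: invalidate none -> C0=M] -> [M,I]
Op 3: C0 write [C0 write: already M (modified), no change] -> [M,I]
Op 4: C0 write [C0 write: already M (modified), no change] -> [M,I]
Op 5: C1 write [C1 write: invalidate ['C0=M'] -> C1=M] -> [I,M]
Op 6: C1 write [C1 write: already M (modified), no change] -> [I,M]
Op 7: C1 read [C1 read: already in M, no change] -> [I,M]
Op 8: C1 read [C1 read: already in M, no change] -> [I,M]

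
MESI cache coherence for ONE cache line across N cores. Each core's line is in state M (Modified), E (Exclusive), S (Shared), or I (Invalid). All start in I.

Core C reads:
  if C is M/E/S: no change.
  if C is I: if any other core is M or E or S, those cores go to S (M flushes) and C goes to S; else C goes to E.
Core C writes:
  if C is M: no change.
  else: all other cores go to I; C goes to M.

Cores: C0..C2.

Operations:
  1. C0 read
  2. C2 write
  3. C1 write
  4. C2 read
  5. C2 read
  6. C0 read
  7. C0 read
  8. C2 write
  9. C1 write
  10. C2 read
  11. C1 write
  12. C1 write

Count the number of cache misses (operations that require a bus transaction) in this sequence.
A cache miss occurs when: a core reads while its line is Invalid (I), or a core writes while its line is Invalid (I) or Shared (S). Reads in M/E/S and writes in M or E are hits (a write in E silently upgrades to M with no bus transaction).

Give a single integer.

Answer: 9

Derivation:
Op 1: C0 read [C0 read from I: no other sharers -> C0=E (exclusive)] -> [E,I,I] [MISS #1: read from I]
Op 2: C2 write [C2 write: invalidate ['C0=E'] -> C2=M] -> [I,I,M] [MISS #2: write from I]
Op 3: C1 write [C1 write: invalidate ['C2=M'] -> C1=M] -> [I,M,I] [MISS #3: write from I]
Op 4: C2 read [C2 read from I: others=['C1=M'] -> C2=S, others downsized to S] -> [I,S,S] [MISS #4: read from I]
Op 5: C2 read [C2 read: already in S, no change] -> [I,S,S] [hit: read from S]
Op 6: C0 read [C0 read from I: others=['C1=S', 'C2=S'] -> C0=S, others downsized to S] -> [S,S,S] [MISS #5: read from I]
Op 7: C0 read [C0 read: already in S, no change] -> [S,S,S] [hit: read from S]
Op 8: C2 write [C2 write: invalidate ['C0=S', 'C1=S'] -> C2=M] -> [I,I,M] [MISS #6: write from S]
Op 9: C1 write [C1 write: invalidate ['C2=M'] -> C1=M] -> [I,M,I] [MISS #7: write from I]
Op 10: C2 read [C2 read from I: others=['C1=M'] -> C2=S, others downsized to S] -> [I,S,S] [MISS #8: read from I]
Op 11: C1 write [C1 write: invalidate ['C2=S'] -> C1=M] -> [I,M,I] [MISS #9: write from S]
Op 12: C1 write [C1 write: already M (modified), no change] -> [I,M,I] [hit: write from M]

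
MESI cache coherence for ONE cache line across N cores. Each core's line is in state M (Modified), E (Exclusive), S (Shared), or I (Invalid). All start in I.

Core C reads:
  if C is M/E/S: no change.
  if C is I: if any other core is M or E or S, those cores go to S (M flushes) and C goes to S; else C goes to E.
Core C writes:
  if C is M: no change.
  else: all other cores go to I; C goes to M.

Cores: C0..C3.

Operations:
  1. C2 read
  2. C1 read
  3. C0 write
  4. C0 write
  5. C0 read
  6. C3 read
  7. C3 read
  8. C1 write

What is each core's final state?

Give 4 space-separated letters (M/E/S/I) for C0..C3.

Answer: I M I I

Derivation:
Op 1: C2 read [C2 read from I: no other sharers -> C2=E (exclusive)] -> [I,I,E,I]
Op 2: C1 read [C1 read from I: others=['C2=E'] -> C1=S, others downsized to S] -> [I,S,S,I]
Op 3: C0 write [C0 write: invalidate ['C1=S', 'C2=S'] -> C0=M] -> [M,I,I,I]
Op 4: C0 write [C0 write: already M (modified), no change] -> [M,I,I,I]
Op 5: C0 read [C0 read: already in M, no change] -> [M,I,I,I]
Op 6: C3 read [C3 read from I: others=['C0=M'] -> C3=S, others downsized to S] -> [S,I,I,S]
Op 7: C3 read [C3 read: already in S, no change] -> [S,I,I,S]
Op 8: C1 write [C1 write: invalidate ['C0=S', 'C3=S'] -> C1=M] -> [I,M,I,I]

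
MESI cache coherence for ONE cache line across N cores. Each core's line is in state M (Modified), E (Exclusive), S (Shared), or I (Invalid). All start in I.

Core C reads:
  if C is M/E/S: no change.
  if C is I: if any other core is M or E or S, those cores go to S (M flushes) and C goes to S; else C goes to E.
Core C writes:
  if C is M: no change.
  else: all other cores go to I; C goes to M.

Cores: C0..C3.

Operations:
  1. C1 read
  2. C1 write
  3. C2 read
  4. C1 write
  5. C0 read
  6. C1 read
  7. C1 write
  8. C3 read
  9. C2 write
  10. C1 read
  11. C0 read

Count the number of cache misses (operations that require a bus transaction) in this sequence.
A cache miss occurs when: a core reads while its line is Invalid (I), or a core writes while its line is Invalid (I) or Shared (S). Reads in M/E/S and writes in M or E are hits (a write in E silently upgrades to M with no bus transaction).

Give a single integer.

Answer: 9

Derivation:
Op 1: C1 read [C1 read from I: no other sharers -> C1=E (exclusive)] -> [I,E,I,I] [MISS #1: read from I]
Op 2: C1 write [C1 write: invalidate none -> C1=M] -> [I,M,I,I] [hit: write from E is a silent E->M upgrade, no bus transaction]
Op 3: C2 read [C2 read from I: others=['C1=M'] -> C2=S, others downsized to S] -> [I,S,S,I] [MISS #2: read from I]
Op 4: C1 write [C1 write: invalidate ['C2=S'] -> C1=M] -> [I,M,I,I] [MISS #3: write from S]
Op 5: C0 read [C0 read from I: others=['C1=M'] -> C0=S, others downsized to S] -> [S,S,I,I] [MISS #4: read from I]
Op 6: C1 read [C1 read: already in S, no change] -> [S,S,I,I] [hit: read from S]
Op 7: C1 write [C1 write: invalidate ['C0=S'] -> C1=M] -> [I,M,I,I] [MISS #5: write from S]
Op 8: C3 read [C3 read from I: others=['C1=M'] -> C3=S, others downsized to S] -> [I,S,I,S] [MISS #6: read from I]
Op 9: C2 write [C2 write: invalidate ['C1=S', 'C3=S'] -> C2=M] -> [I,I,M,I] [MISS #7: write from I]
Op 10: C1 read [C1 read from I: others=['C2=M'] -> C1=S, others downsized to S] -> [I,S,S,I] [MISS #8: read from I]
Op 11: C0 read [C0 read from I: others=['C1=S', 'C2=S'] -> C0=S, others downsized to S] -> [S,S,S,I] [MISS #9: read from I]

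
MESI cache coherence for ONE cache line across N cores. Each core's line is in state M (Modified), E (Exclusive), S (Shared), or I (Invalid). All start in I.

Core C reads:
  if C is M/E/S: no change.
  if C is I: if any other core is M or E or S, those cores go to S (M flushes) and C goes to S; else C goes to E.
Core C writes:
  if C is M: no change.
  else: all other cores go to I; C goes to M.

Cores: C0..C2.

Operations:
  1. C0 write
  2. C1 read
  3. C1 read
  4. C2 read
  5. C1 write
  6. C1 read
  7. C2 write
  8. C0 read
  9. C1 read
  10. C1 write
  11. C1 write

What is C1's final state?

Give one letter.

Answer: M

Derivation:
Op 1: C0 write [C0 write: invalidate none -> C0=M] -> [M,I,I]
Op 2: C1 read [C1 read from I: others=['C0=M'] -> C1=S, others downsized to S] -> [S,S,I]
Op 3: C1 read [C1 read: already in S, no change] -> [S,S,I]
Op 4: C2 read [C2 read from I: others=['C0=S', 'C1=S'] -> C2=S, others downsized to S] -> [S,S,S]
Op 5: C1 write [C1 write: invalidate ['C0=S', 'C2=S'] -> C1=M] -> [I,M,I]
Op 6: C1 read [C1 read: already in M, no change] -> [I,M,I]
Op 7: C2 write [C2 write: invalidate ['C1=M'] -> C2=M] -> [I,I,M]
Op 8: C0 read [C0 read from I: others=['C2=M'] -> C0=S, others downsized to S] -> [S,I,S]
Op 9: C1 read [C1 read from I: others=['C0=S', 'C2=S'] -> C1=S, others downsized to S] -> [S,S,S]
Op 10: C1 write [C1 write: invalidate ['C0=S', 'C2=S'] -> C1=M] -> [I,M,I]
Op 11: C1 write [C1 write: already M (modified), no change] -> [I,M,I]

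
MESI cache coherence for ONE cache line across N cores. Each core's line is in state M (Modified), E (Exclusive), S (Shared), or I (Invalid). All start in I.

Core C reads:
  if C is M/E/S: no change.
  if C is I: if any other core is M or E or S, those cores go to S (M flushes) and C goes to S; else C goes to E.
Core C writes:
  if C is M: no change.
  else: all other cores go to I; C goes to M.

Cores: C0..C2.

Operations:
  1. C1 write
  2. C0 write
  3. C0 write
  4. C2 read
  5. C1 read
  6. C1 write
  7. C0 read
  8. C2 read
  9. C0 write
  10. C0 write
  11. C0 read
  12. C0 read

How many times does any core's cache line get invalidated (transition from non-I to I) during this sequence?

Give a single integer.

Op 1: C1 write [C1 write: invalidate none -> C1=M] -> [I,M,I] (invalidations this op: 0; running total: 0)
Op 2: C0 write [C0 write: invalidate ['C1=M'] -> C0=M] -> [M,I,I] (invalidations this op: 1; running total: 1)
Op 3: C0 write [C0 write: already M (modified), no change] -> [M,I,I] (invalidations this op: 0; running total: 1)
Op 4: C2 read [C2 read from I: others=['C0=M'] -> C2=S, others downsized to S] -> [S,I,S] (invalidations this op: 0; running total: 1)
Op 5: C1 read [C1 read from I: others=['C0=S', 'C2=S'] -> C1=S, others downsized to S] -> [S,S,S] (invalidations this op: 0; running total: 1)
Op 6: C1 write [C1 write: invalidate ['C0=S', 'C2=S'] -> C1=M] -> [I,M,I] (invalidations this op: 2; running total: 3)
Op 7: C0 read [C0 read from I: others=['C1=M'] -> C0=S, others downsized to S] -> [S,S,I] (invalidations this op: 0; running total: 3)
Op 8: C2 read [C2 read from I: others=['C0=S', 'C1=S'] -> C2=S, others downsized to S] -> [S,S,S] (invalidations this op: 0; running total: 3)
Op 9: C0 write [C0 write: invalidate ['C1=S', 'C2=S'] -> C0=M] -> [M,I,I] (invalidations this op: 2; running total: 5)
Op 10: C0 write [C0 write: already M (modified), no change] -> [M,I,I] (invalidations this op: 0; running total: 5)
Op 11: C0 read [C0 read: already in M, no change] -> [M,I,I] (invalidations this op: 0; running total: 5)
Op 12: C0 read [C0 read: already in M, no change] -> [M,I,I] (invalidations this op: 0; running total: 5)

Answer: 5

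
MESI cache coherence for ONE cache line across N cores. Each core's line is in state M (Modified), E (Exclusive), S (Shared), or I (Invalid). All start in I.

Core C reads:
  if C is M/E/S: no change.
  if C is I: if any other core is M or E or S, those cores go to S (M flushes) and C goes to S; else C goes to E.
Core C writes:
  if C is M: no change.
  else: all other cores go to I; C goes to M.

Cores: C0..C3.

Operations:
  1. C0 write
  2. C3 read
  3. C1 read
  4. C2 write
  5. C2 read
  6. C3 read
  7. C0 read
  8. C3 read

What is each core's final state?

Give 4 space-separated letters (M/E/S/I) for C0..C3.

Op 1: C0 write [C0 write: invalidate none -> C0=M] -> [M,I,I,I]
Op 2: C3 read [C3 read from I: others=['C0=M'] -> C3=S, others downsized to S] -> [S,I,I,S]
Op 3: C1 read [C1 read from I: others=['C0=S', 'C3=S'] -> C1=S, others downsized to S] -> [S,S,I,S]
Op 4: C2 write [C2 write: invalidate ['C0=S', 'C1=S', 'C3=S'] -> C2=M] -> [I,I,M,I]
Op 5: C2 read [C2 read: already in M, no change] -> [I,I,M,I]
Op 6: C3 read [C3 read from I: others=['C2=M'] -> C3=S, others downsized to S] -> [I,I,S,S]
Op 7: C0 read [C0 read from I: others=['C2=S', 'C3=S'] -> C0=S, others downsized to S] -> [S,I,S,S]
Op 8: C3 read [C3 read: already in S, no change] -> [S,I,S,S]

Answer: S I S S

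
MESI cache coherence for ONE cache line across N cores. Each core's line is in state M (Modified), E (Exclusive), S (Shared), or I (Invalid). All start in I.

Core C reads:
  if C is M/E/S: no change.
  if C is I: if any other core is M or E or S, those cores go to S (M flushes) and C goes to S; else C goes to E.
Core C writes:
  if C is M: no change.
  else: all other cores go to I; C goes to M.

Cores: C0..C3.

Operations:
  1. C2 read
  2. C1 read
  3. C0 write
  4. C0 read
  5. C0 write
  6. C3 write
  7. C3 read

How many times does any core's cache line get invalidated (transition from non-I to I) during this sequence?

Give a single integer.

Op 1: C2 read [C2 read from I: no other sharers -> C2=E (exclusive)] -> [I,I,E,I] (invalidations this op: 0; running total: 0)
Op 2: C1 read [C1 read from I: others=['C2=E'] -> C1=S, others downsized to S] -> [I,S,S,I] (invalidations this op: 0; running total: 0)
Op 3: C0 write [C0 write: invalidate ['C1=S', 'C2=S'] -> C0=M] -> [M,I,I,I] (invalidations this op: 2; running total: 2)
Op 4: C0 read [C0 read: already in M, no change] -> [M,I,I,I] (invalidations this op: 0; running total: 2)
Op 5: C0 write [C0 write: already M (modified), no change] -> [M,I,I,I] (invalidations this op: 0; running total: 2)
Op 6: C3 write [C3 write: invalidate ['C0=M'] -> C3=M] -> [I,I,I,M] (invalidations this op: 1; running total: 3)
Op 7: C3 read [C3 read: already in M, no change] -> [I,I,I,M] (invalidations this op: 0; running total: 3)

Answer: 3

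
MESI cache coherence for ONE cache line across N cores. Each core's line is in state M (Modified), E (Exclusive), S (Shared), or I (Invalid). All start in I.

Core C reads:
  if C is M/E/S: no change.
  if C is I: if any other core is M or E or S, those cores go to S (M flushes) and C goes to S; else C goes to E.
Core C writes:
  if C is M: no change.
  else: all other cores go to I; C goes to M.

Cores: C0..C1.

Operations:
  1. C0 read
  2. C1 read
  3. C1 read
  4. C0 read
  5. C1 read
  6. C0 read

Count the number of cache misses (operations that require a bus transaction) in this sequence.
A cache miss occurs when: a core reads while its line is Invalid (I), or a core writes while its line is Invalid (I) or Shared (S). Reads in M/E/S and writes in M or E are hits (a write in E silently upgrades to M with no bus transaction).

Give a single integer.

Answer: 2

Derivation:
Op 1: C0 read [C0 read from I: no other sharers -> C0=E (exclusive)] -> [E,I] [MISS #1: read from I]
Op 2: C1 read [C1 read from I: others=['C0=E'] -> C1=S, others downsized to S] -> [S,S] [MISS #2: read from I]
Op 3: C1 read [C1 read: already in S, no change] -> [S,S] [hit: read from S]
Op 4: C0 read [C0 read: already in S, no change] -> [S,S] [hit: read from S]
Op 5: C1 read [C1 read: already in S, no change] -> [S,S] [hit: read from S]
Op 6: C0 read [C0 read: already in S, no change] -> [S,S] [hit: read from S]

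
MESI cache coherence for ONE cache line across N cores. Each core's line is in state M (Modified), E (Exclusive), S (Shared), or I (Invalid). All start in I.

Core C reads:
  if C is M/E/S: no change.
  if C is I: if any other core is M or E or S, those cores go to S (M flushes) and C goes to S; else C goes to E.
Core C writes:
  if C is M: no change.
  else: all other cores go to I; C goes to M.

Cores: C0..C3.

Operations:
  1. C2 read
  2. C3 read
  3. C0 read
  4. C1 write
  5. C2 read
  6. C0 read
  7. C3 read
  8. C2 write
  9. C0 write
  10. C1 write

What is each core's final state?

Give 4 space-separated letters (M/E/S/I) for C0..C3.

Answer: I M I I

Derivation:
Op 1: C2 read [C2 read from I: no other sharers -> C2=E (exclusive)] -> [I,I,E,I]
Op 2: C3 read [C3 read from I: others=['C2=E'] -> C3=S, others downsized to S] -> [I,I,S,S]
Op 3: C0 read [C0 read from I: others=['C2=S', 'C3=S'] -> C0=S, others downsized to S] -> [S,I,S,S]
Op 4: C1 write [C1 write: invalidate ['C0=S', 'C2=S', 'C3=S'] -> C1=M] -> [I,M,I,I]
Op 5: C2 read [C2 read from I: others=['C1=M'] -> C2=S, others downsized to S] -> [I,S,S,I]
Op 6: C0 read [C0 read from I: others=['C1=S', 'C2=S'] -> C0=S, others downsized to S] -> [S,S,S,I]
Op 7: C3 read [C3 read from I: others=['C0=S', 'C1=S', 'C2=S'] -> C3=S, others downsized to S] -> [S,S,S,S]
Op 8: C2 write [C2 write: invalidate ['C0=S', 'C1=S', 'C3=S'] -> C2=M] -> [I,I,M,I]
Op 9: C0 write [C0 write: invalidate ['C2=M'] -> C0=M] -> [M,I,I,I]
Op 10: C1 write [C1 write: invalidate ['C0=M'] -> C1=M] -> [I,M,I,I]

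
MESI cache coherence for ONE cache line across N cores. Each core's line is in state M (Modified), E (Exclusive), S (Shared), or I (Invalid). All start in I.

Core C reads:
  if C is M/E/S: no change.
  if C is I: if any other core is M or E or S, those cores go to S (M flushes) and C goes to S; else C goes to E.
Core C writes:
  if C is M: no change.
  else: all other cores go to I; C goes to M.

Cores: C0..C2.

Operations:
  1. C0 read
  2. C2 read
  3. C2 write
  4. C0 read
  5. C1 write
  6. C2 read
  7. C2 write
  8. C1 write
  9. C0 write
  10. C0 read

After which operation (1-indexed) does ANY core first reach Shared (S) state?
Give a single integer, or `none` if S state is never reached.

Op 1: C0 read [C0 read from I: no other sharers -> C0=E (exclusive)] -> [E,I,I]
Op 2: C2 read [C2 read from I: others=['C0=E'] -> C2=S, others downsized to S] -> [S,I,S]
  -> First S state at op 2; remaining ops need not be traced.

Answer: 2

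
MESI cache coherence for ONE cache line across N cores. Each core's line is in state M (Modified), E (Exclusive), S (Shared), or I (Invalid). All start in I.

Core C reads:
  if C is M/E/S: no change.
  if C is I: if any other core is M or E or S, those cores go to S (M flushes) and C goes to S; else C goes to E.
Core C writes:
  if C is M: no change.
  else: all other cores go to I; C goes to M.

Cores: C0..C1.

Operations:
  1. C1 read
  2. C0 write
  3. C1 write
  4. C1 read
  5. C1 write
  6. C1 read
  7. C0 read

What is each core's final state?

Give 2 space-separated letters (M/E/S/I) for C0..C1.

Op 1: C1 read [C1 read from I: no other sharers -> C1=E (exclusive)] -> [I,E]
Op 2: C0 write [C0 write: invalidate ['C1=E'] -> C0=M] -> [M,I]
Op 3: C1 write [C1 write: invalidate ['C0=M'] -> C1=M] -> [I,M]
Op 4: C1 read [C1 read: already in M, no change] -> [I,M]
Op 5: C1 write [C1 write: already M (modified), no change] -> [I,M]
Op 6: C1 read [C1 read: already in M, no change] -> [I,M]
Op 7: C0 read [C0 read from I: others=['C1=M'] -> C0=S, others downsized to S] -> [S,S]

Answer: S S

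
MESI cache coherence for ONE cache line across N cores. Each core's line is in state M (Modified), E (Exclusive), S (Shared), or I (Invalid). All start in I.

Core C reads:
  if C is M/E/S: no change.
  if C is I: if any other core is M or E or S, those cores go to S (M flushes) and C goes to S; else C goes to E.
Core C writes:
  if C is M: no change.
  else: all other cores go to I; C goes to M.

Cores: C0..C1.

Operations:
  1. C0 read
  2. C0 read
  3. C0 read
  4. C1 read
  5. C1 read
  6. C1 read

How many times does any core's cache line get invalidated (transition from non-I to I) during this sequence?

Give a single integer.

Op 1: C0 read [C0 read from I: no other sharers -> C0=E (exclusive)] -> [E,I] (invalidations this op: 0; running total: 0)
Op 2: C0 read [C0 read: already in E, no change] -> [E,I] (invalidations this op: 0; running total: 0)
Op 3: C0 read [C0 read: already in E, no change] -> [E,I] (invalidations this op: 0; running total: 0)
Op 4: C1 read [C1 read from I: others=['C0=E'] -> C1=S, others downsized to S] -> [S,S] (invalidations this op: 0; running total: 0)
Op 5: C1 read [C1 read: already in S, no change] -> [S,S] (invalidations this op: 0; running total: 0)
Op 6: C1 read [C1 read: already in S, no change] -> [S,S] (invalidations this op: 0; running total: 0)

Answer: 0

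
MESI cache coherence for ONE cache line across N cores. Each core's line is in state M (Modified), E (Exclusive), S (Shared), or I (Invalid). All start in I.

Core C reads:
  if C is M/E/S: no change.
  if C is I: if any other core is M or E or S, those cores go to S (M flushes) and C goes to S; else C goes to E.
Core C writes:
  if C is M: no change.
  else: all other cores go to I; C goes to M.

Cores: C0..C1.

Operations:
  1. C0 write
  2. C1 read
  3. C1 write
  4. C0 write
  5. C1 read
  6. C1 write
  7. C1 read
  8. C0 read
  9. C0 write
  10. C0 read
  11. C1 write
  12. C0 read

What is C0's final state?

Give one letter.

Op 1: C0 write [C0 write: invalidate none -> C0=M] -> [M,I]
Op 2: C1 read [C1 read from I: others=['C0=M'] -> C1=S, others downsized to S] -> [S,S]
Op 3: C1 write [C1 write: invalidate ['C0=S'] -> C1=M] -> [I,M]
Op 4: C0 write [C0 write: invalidate ['C1=M'] -> C0=M] -> [M,I]
Op 5: C1 read [C1 read from I: others=['C0=M'] -> C1=S, others downsized to S] -> [S,S]
Op 6: C1 write [C1 write: invalidate ['C0=S'] -> C1=M] -> [I,M]
Op 7: C1 read [C1 read: already in M, no change] -> [I,M]
Op 8: C0 read [C0 read from I: others=['C1=M'] -> C0=S, others downsized to S] -> [S,S]
Op 9: C0 write [C0 write: invalidate ['C1=S'] -> C0=M] -> [M,I]
Op 10: C0 read [C0 read: already in M, no change] -> [M,I]
Op 11: C1 write [C1 write: invalidate ['C0=M'] -> C1=M] -> [I,M]
Op 12: C0 read [C0 read from I: others=['C1=M'] -> C0=S, others downsized to S] -> [S,S]

Answer: S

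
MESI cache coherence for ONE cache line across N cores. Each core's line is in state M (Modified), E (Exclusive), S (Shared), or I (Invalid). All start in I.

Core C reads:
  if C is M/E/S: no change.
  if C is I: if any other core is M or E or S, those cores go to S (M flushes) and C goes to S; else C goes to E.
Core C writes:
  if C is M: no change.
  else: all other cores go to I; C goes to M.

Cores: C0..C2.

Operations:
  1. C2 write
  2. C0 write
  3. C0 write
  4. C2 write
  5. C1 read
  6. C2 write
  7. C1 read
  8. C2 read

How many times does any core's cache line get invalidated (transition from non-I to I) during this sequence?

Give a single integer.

Answer: 3

Derivation:
Op 1: C2 write [C2 write: invalidate none -> C2=M] -> [I,I,M] (invalidations this op: 0; running total: 0)
Op 2: C0 write [C0 write: invalidate ['C2=M'] -> C0=M] -> [M,I,I] (invalidations this op: 1; running total: 1)
Op 3: C0 write [C0 write: already M (modified), no change] -> [M,I,I] (invalidations this op: 0; running total: 1)
Op 4: C2 write [C2 write: invalidate ['C0=M'] -> C2=M] -> [I,I,M] (invalidations this op: 1; running total: 2)
Op 5: C1 read [C1 read from I: others=['C2=M'] -> C1=S, others downsized to S] -> [I,S,S] (invalidations this op: 0; running total: 2)
Op 6: C2 write [C2 write: invalidate ['C1=S'] -> C2=M] -> [I,I,M] (invalidations this op: 1; running total: 3)
Op 7: C1 read [C1 read from I: others=['C2=M'] -> C1=S, others downsized to S] -> [I,S,S] (invalidations this op: 0; running total: 3)
Op 8: C2 read [C2 read: already in S, no change] -> [I,S,S] (invalidations this op: 0; running total: 3)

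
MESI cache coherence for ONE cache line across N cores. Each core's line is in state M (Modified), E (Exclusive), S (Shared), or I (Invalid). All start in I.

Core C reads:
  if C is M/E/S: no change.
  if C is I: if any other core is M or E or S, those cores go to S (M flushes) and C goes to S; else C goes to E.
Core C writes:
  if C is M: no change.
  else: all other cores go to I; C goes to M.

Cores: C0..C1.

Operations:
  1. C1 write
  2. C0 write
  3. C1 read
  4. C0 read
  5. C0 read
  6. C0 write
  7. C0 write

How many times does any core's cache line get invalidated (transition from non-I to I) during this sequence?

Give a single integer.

Op 1: C1 write [C1 write: invalidate none -> C1=M] -> [I,M] (invalidations this op: 0; running total: 0)
Op 2: C0 write [C0 write: invalidate ['C1=M'] -> C0=M] -> [M,I] (invalidations this op: 1; running total: 1)
Op 3: C1 read [C1 read from I: others=['C0=M'] -> C1=S, others downsized to S] -> [S,S] (invalidations this op: 0; running total: 1)
Op 4: C0 read [C0 read: already in S, no change] -> [S,S] (invalidations this op: 0; running total: 1)
Op 5: C0 read [C0 read: already in S, no change] -> [S,S] (invalidations this op: 0; running total: 1)
Op 6: C0 write [C0 write: invalidate ['C1=S'] -> C0=M] -> [M,I] (invalidations this op: 1; running total: 2)
Op 7: C0 write [C0 write: already M (modified), no change] -> [M,I] (invalidations this op: 0; running total: 2)

Answer: 2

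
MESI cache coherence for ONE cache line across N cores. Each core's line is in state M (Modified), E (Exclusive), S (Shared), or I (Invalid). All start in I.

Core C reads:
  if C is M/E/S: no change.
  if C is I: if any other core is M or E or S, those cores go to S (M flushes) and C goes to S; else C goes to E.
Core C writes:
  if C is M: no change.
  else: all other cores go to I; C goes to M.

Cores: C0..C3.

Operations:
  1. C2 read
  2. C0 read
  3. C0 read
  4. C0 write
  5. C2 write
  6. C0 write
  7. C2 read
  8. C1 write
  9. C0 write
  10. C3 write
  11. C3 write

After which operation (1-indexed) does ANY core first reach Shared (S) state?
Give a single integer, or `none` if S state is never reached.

Answer: 2

Derivation:
Op 1: C2 read [C2 read from I: no other sharers -> C2=E (exclusive)] -> [I,I,E,I]
Op 2: C0 read [C0 read from I: others=['C2=E'] -> C0=S, others downsized to S] -> [S,I,S,I]
  -> First S state at op 2; remaining ops need not be traced.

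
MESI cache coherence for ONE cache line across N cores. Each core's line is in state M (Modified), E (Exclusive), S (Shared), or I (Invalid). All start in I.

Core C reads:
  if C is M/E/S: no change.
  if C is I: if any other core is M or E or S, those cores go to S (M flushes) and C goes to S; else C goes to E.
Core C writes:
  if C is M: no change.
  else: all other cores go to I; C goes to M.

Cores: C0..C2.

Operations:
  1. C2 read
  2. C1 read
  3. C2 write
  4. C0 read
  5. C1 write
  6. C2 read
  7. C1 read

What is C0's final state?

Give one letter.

Op 1: C2 read [C2 read from I: no other sharers -> C2=E (exclusive)] -> [I,I,E]
Op 2: C1 read [C1 read from I: others=['C2=E'] -> C1=S, others downsized to S] -> [I,S,S]
Op 3: C2 write [C2 write: invalidate ['C1=S'] -> C2=M] -> [I,I,M]
Op 4: C0 read [C0 read from I: others=['C2=M'] -> C0=S, others downsized to S] -> [S,I,S]
Op 5: C1 write [C1 write: invalidate ['C0=S', 'C2=S'] -> C1=M] -> [I,M,I]
Op 6: C2 read [C2 read from I: others=['C1=M'] -> C2=S, others downsized to S] -> [I,S,S]
Op 7: C1 read [C1 read: already in S, no change] -> [I,S,S]

Answer: I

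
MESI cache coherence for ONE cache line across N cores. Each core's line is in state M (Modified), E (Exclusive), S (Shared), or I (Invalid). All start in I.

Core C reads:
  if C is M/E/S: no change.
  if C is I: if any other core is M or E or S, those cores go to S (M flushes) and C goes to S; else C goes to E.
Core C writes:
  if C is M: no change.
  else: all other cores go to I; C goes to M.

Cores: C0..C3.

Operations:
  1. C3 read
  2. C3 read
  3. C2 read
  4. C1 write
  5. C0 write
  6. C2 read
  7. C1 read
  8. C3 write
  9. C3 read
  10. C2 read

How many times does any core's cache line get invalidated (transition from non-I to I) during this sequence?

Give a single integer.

Answer: 6

Derivation:
Op 1: C3 read [C3 read from I: no other sharers -> C3=E (exclusive)] -> [I,I,I,E] (invalidations this op: 0; running total: 0)
Op 2: C3 read [C3 read: already in E, no change] -> [I,I,I,E] (invalidations this op: 0; running total: 0)
Op 3: C2 read [C2 read from I: others=['C3=E'] -> C2=S, others downsized to S] -> [I,I,S,S] (invalidations this op: 0; running total: 0)
Op 4: C1 write [C1 write: invalidate ['C2=S', 'C3=S'] -> C1=M] -> [I,M,I,I] (invalidations this op: 2; running total: 2)
Op 5: C0 write [C0 write: invalidate ['C1=M'] -> C0=M] -> [M,I,I,I] (invalidations this op: 1; running total: 3)
Op 6: C2 read [C2 read from I: others=['C0=M'] -> C2=S, others downsized to S] -> [S,I,S,I] (invalidations this op: 0; running total: 3)
Op 7: C1 read [C1 read from I: others=['C0=S', 'C2=S'] -> C1=S, others downsized to S] -> [S,S,S,I] (invalidations this op: 0; running total: 3)
Op 8: C3 write [C3 write: invalidate ['C0=S', 'C1=S', 'C2=S'] -> C3=M] -> [I,I,I,M] (invalidations this op: 3; running total: 6)
Op 9: C3 read [C3 read: already in M, no change] -> [I,I,I,M] (invalidations this op: 0; running total: 6)
Op 10: C2 read [C2 read from I: others=['C3=M'] -> C2=S, others downsized to S] -> [I,I,S,S] (invalidations this op: 0; running total: 6)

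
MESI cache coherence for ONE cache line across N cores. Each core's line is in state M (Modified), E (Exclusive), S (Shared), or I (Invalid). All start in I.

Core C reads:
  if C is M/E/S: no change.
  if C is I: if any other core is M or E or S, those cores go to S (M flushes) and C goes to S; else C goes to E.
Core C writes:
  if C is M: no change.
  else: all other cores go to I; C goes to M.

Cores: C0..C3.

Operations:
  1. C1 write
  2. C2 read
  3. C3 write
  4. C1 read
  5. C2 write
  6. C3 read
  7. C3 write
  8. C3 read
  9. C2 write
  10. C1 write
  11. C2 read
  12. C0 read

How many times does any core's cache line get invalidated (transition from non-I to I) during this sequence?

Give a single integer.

Op 1: C1 write [C1 write: invalidate none -> C1=M] -> [I,M,I,I] (invalidations this op: 0; running total: 0)
Op 2: C2 read [C2 read from I: others=['C1=M'] -> C2=S, others downsized to S] -> [I,S,S,I] (invalidations this op: 0; running total: 0)
Op 3: C3 write [C3 write: invalidate ['C1=S', 'C2=S'] -> C3=M] -> [I,I,I,M] (invalidations this op: 2; running total: 2)
Op 4: C1 read [C1 read from I: others=['C3=M'] -> C1=S, others downsized to S] -> [I,S,I,S] (invalidations this op: 0; running total: 2)
Op 5: C2 write [C2 write: invalidate ['C1=S', 'C3=S'] -> C2=M] -> [I,I,M,I] (invalidations this op: 2; running total: 4)
Op 6: C3 read [C3 read from I: others=['C2=M'] -> C3=S, others downsized to S] -> [I,I,S,S] (invalidations this op: 0; running total: 4)
Op 7: C3 write [C3 write: invalidate ['C2=S'] -> C3=M] -> [I,I,I,M] (invalidations this op: 1; running total: 5)
Op 8: C3 read [C3 read: already in M, no change] -> [I,I,I,M] (invalidations this op: 0; running total: 5)
Op 9: C2 write [C2 write: invalidate ['C3=M'] -> C2=M] -> [I,I,M,I] (invalidations this op: 1; running total: 6)
Op 10: C1 write [C1 write: invalidate ['C2=M'] -> C1=M] -> [I,M,I,I] (invalidations this op: 1; running total: 7)
Op 11: C2 read [C2 read from I: others=['C1=M'] -> C2=S, others downsized to S] -> [I,S,S,I] (invalidations this op: 0; running total: 7)
Op 12: C0 read [C0 read from I: others=['C1=S', 'C2=S'] -> C0=S, others downsized to S] -> [S,S,S,I] (invalidations this op: 0; running total: 7)

Answer: 7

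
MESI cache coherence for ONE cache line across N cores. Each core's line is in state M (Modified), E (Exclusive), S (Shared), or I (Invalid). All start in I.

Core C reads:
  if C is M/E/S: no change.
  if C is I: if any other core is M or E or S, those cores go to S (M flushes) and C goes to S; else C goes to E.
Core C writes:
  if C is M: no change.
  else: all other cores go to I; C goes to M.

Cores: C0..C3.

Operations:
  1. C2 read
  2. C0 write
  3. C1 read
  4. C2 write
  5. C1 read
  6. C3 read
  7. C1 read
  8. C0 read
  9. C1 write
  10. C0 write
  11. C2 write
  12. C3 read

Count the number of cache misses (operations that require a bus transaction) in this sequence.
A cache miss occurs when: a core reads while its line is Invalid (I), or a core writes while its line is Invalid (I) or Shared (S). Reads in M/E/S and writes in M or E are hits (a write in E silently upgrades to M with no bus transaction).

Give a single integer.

Op 1: C2 read [C2 read from I: no other sharers -> C2=E (exclusive)] -> [I,I,E,I] [MISS #1: read from I]
Op 2: C0 write [C0 write: invalidate ['C2=E'] -> C0=M] -> [M,I,I,I] [MISS #2: write from I]
Op 3: C1 read [C1 read from I: others=['C0=M'] -> C1=S, others downsized to S] -> [S,S,I,I] [MISS #3: read from I]
Op 4: C2 write [C2 write: invalidate ['C0=S', 'C1=S'] -> C2=M] -> [I,I,M,I] [MISS #4: write from I]
Op 5: C1 read [C1 read from I: others=['C2=M'] -> C1=S, others downsized to S] -> [I,S,S,I] [MISS #5: read from I]
Op 6: C3 read [C3 read from I: others=['C1=S', 'C2=S'] -> C3=S, others downsized to S] -> [I,S,S,S] [MISS #6: read from I]
Op 7: C1 read [C1 read: already in S, no change] -> [I,S,S,S] [hit: read from S]
Op 8: C0 read [C0 read from I: others=['C1=S', 'C2=S', 'C3=S'] -> C0=S, others downsized to S] -> [S,S,S,S] [MISS #7: read from I]
Op 9: C1 write [C1 write: invalidate ['C0=S', 'C2=S', 'C3=S'] -> C1=M] -> [I,M,I,I] [MISS #8: write from S]
Op 10: C0 write [C0 write: invalidate ['C1=M'] -> C0=M] -> [M,I,I,I] [MISS #9: write from I]
Op 11: C2 write [C2 write: invalidate ['C0=M'] -> C2=M] -> [I,I,M,I] [MISS #10: write from I]
Op 12: C3 read [C3 read from I: others=['C2=M'] -> C3=S, others downsized to S] -> [I,I,S,S] [MISS #11: read from I]

Answer: 11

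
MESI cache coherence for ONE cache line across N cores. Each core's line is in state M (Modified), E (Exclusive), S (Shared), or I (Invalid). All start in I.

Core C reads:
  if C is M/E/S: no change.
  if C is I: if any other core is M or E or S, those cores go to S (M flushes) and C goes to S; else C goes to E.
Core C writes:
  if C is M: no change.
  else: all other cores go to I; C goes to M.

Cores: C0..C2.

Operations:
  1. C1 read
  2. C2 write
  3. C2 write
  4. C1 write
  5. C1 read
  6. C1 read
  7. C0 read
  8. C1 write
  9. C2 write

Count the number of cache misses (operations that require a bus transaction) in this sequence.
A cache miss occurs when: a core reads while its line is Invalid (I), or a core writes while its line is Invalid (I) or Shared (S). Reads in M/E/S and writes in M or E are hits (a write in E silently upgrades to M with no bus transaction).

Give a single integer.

Answer: 6

Derivation:
Op 1: C1 read [C1 read from I: no other sharers -> C1=E (exclusive)] -> [I,E,I] [MISS #1: read from I]
Op 2: C2 write [C2 write: invalidate ['C1=E'] -> C2=M] -> [I,I,M] [MISS #2: write from I]
Op 3: C2 write [C2 write: already M (modified), no change] -> [I,I,M] [hit: write from M]
Op 4: C1 write [C1 write: invalidate ['C2=M'] -> C1=M] -> [I,M,I] [MISS #3: write from I]
Op 5: C1 read [C1 read: already in M, no change] -> [I,M,I] [hit: read from M]
Op 6: C1 read [C1 read: already in M, no change] -> [I,M,I] [hit: read from M]
Op 7: C0 read [C0 read from I: others=['C1=M'] -> C0=S, others downsized to S] -> [S,S,I] [MISS #4: read from I]
Op 8: C1 write [C1 write: invalidate ['C0=S'] -> C1=M] -> [I,M,I] [MISS #5: write from S]
Op 9: C2 write [C2 write: invalidate ['C1=M'] -> C2=M] -> [I,I,M] [MISS #6: write from I]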